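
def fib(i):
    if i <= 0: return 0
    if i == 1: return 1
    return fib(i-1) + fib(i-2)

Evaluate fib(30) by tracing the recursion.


Computing fib(30) bottom-up:
fib(0) = 0
fib(1) = 1
fib(2) = fib(1) + fib(0) = 1 + 0 = 1
fib(3) = fib(2) + fib(1) = 1 + 1 = 2
fib(4) = fib(3) + fib(2) = 2 + 1 = 3
fib(5) = fib(4) + fib(3) = 3 + 2 = 5
fib(6) = fib(5) + fib(4) = 5 + 3 = 8
fib(7) = fib(6) + fib(5) = 8 + 5 = 13
fib(8) = fib(7) + fib(6) = 13 + 8 = 21
fib(9) = fib(8) + fib(7) = 21 + 13 = 34
fib(10) = fib(9) + fib(8) = 34 + 21 = 55
fib(11) = fib(10) + fib(9) = 55 + 34 = 89
fib(12) = fib(11) + fib(10) = 89 + 55 = 144
fib(13) = fib(12) + fib(11) = 144 + 89 = 233
fib(14) = fib(13) + fib(12) = 233 + 144 = 377
fib(15) = fib(14) + fib(13) = 377 + 233 = 610
fib(16) = fib(15) + fib(14) = 610 + 377 = 987
fib(17) = fib(16) + fib(15) = 987 + 610 = 1597
fib(18) = fib(17) + fib(16) = 1597 + 987 = 2584
fib(19) = fib(18) + fib(17) = 2584 + 1597 = 4181
fib(20) = fib(19) + fib(18) = 4181 + 2584 = 6765
fib(21) = fib(20) + fib(19) = 6765 + 4181 = 10946
fib(22) = fib(21) + fib(20) = 10946 + 6765 = 17711
fib(23) = fib(22) + fib(21) = 17711 + 10946 = 28657
fib(24) = fib(23) + fib(22) = 28657 + 17711 = 46368
fib(25) = fib(24) + fib(23) = 46368 + 28657 = 75025
fib(26) = fib(25) + fib(24) = 75025 + 46368 = 121393
fib(27) = fib(26) + fib(25) = 121393 + 75025 = 196418
fib(28) = fib(27) + fib(26) = 196418 + 121393 = 317811
fib(29) = fib(28) + fib(27) = 317811 + 196418 = 514229
fib(30) = fib(29) + fib(28) = 514229 + 317811 = 832040

832040


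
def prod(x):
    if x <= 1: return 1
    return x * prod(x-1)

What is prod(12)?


prod(12)
= 12 * prod(11)
= 12 * 11 * prod(10)
= 12 * 11 * 10 * prod(9)
= 12 * 11 * 10 * 9 * prod(8)
= 12 * 11 * 10 * 9 * 8 * prod(7)
= 12 * 11 * 10 * 9 * 8 * 7 * prod(6)
= 12 * 11 * 10 * 9 * 8 * 7 * 6 * prod(5)
= 12 * 11 * 10 * 9 * 8 * 7 * 6 * 5 * prod(4)
= 12 * 11 * 10 * 9 * 8 * 7 * 6 * 5 * 4 * prod(3)
= 12 * 11 * 10 * 9 * 8 * 7 * 6 * 5 * 4 * 3 * prod(2)
= 12 * 11 * 10 * 9 * 8 * 7 * 6 * 5 * 4 * 3 * 2 * prod(1)
= 12 * 11 * 10 * 9 * 8 * 7 * 6 * 5 * 4 * 3 * 2 * 1
= 479001600

479001600


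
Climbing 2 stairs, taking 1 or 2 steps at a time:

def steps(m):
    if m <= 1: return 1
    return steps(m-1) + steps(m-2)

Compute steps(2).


Building up from base cases:
steps(0) = 1
steps(1) = 1
steps(2) = steps(1) + steps(0) = 1 + 1 = 2

2


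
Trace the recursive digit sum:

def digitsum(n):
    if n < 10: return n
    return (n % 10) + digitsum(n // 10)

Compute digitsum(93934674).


digitsum(93934674) = 4 + digitsum(9393467)
digitsum(9393467) = 7 + digitsum(939346)
digitsum(939346) = 6 + digitsum(93934)
digitsum(93934) = 4 + digitsum(9393)
digitsum(9393) = 3 + digitsum(939)
digitsum(939) = 9 + digitsum(93)
digitsum(93) = 3 + digitsum(9)
digitsum(9) = 9  (base case)
Total: 4 + 7 + 6 + 4 + 3 + 9 + 3 + 9 = 45

45


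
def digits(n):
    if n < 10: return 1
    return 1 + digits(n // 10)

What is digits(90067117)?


digits(90067117) = 1 + digits(9006711)
digits(9006711) = 1 + digits(900671)
digits(900671) = 1 + digits(90067)
digits(90067) = 1 + digits(9006)
digits(9006) = 1 + digits(900)
digits(900) = 1 + digits(90)
digits(90) = 1 + digits(9)
digits(9) = 1  (base case: 9 < 10)
Unwinding: 1 + 1 + 1 + 1 + 1 + 1 + 1 + 1 = 8

8


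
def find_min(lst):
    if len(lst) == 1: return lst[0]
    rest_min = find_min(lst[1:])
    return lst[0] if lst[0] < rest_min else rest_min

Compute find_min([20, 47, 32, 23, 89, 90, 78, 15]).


find_min([20, 47, 32, 23, 89, 90, 78, 15]): compare 20 with find_min([47, 32, 23, 89, 90, 78, 15])
find_min([47, 32, 23, 89, 90, 78, 15]): compare 47 with find_min([32, 23, 89, 90, 78, 15])
find_min([32, 23, 89, 90, 78, 15]): compare 32 with find_min([23, 89, 90, 78, 15])
find_min([23, 89, 90, 78, 15]): compare 23 with find_min([89, 90, 78, 15])
find_min([89, 90, 78, 15]): compare 89 with find_min([90, 78, 15])
find_min([90, 78, 15]): compare 90 with find_min([78, 15])
find_min([78, 15]): compare 78 with find_min([15])
find_min([15]) = 15  (base case)
Compare 78 with 15 -> 15
Compare 90 with 15 -> 15
Compare 89 with 15 -> 15
Compare 23 with 15 -> 15
Compare 32 with 15 -> 15
Compare 47 with 15 -> 15
Compare 20 with 15 -> 15

15


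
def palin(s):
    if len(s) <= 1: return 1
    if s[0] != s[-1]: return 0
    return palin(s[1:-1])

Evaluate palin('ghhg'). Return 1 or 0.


palin('ghhg'): s[0]='g' == s[-1]='g' -> check palin('hh')
palin('hh'): s[0]='h' == s[-1]='h' -> check palin('')
palin(''): len <= 1 -> return 1  (base case)
Result: 1 (palindrome)

1


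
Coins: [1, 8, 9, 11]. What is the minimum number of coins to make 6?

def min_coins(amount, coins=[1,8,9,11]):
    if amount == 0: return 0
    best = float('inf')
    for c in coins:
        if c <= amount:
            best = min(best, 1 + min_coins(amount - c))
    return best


Building up with DP:
min_coins(0) = 0
min_coins(1) = min(1+min_coins(0)=1+0=1) = 1
min_coins(2) = min(1+min_coins(1)=1+1=2) = 2
min_coins(3) = min(1+min_coins(2)=1+2=3) = 3
min_coins(4) = min(1+min_coins(3)=1+3=4) = 4
min_coins(5) = min(1+min_coins(4)=1+4=5) = 5
min_coins(6) = min(1+min_coins(5)=1+5=6) = 6

6


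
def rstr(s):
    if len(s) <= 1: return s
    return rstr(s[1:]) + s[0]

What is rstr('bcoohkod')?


rstr('bcoohkod') = rstr('coohkod') + 'b'
rstr('coohkod') = rstr('oohkod') + 'c'
rstr('oohkod') = rstr('ohkod') + 'o'
rstr('ohkod') = rstr('hkod') + 'o'
rstr('hkod') = rstr('kod') + 'h'
rstr('kod') = rstr('od') + 'k'
rstr('od') = rstr('d') + 'o'
rstr('d') = 'd'  (base case)
Concatenating: 'd' + 'o' + 'k' + 'h' + 'o' + 'o' + 'c' + 'b' = 'dokhoocb'

dokhoocb


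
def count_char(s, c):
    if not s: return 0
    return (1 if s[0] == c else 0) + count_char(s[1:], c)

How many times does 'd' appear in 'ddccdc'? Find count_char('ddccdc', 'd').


s[0]='d' == 'd' -> 1
s[0]='d' == 'd' -> 1
s[0]='c' != 'd' -> 0
s[0]='c' != 'd' -> 0
s[0]='d' == 'd' -> 1
s[0]='c' != 'd' -> 0
Sum: 1 + 1 + 0 + 0 + 1 + 0 = 3

3


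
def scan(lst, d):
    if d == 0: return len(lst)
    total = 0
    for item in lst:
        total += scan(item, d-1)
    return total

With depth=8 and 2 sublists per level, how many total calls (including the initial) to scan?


At depth 0 (root): 1 call
At depth 1: each of 1 parents calls scan on 2 children = 2 calls
At depth 2: each of 2 parents calls scan on 2 children = 4 calls
At depth 3: each of 4 parents calls scan on 2 children = 8 calls
At depth 4: each of 8 parents calls scan on 2 children = 16 calls
At depth 5: each of 16 parents calls scan on 2 children = 32 calls
At depth 6: each of 32 parents calls scan on 2 children = 64 calls
At depth 7: each of 64 parents calls scan on 2 children = 128 calls
At depth 8: each of 128 parents calls scan on 2 children = 256 calls
Total: 1 + 2 + 4 + 8 + 16 + 32 + 64 + 128 + 256 = 511

511


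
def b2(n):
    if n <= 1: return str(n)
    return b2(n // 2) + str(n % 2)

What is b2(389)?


b2(389) = b2(194) + '1'
b2(194) = b2(97) + '0'
b2(97) = b2(48) + '1'
b2(48) = b2(24) + '0'
b2(24) = b2(12) + '0'
b2(12) = b2(6) + '0'
b2(6) = b2(3) + '0'
b2(3) = b2(1) + '1'
b2(1) = '1'  (base case)
Concatenating: '1' + '1' + '0' + '0' + '0' + '0' + '1' + '0' + '1' = '110000101'

110000101


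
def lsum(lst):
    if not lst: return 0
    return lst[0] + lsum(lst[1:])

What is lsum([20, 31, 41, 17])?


lsum([20, 31, 41, 17]) = 20 + lsum([31, 41, 17])
lsum([31, 41, 17]) = 31 + lsum([41, 17])
lsum([41, 17]) = 41 + lsum([17])
lsum([17]) = 17 + lsum([])
lsum([]) = 0  (base case)
Total: 20 + 31 + 41 + 17 + 0 = 109

109


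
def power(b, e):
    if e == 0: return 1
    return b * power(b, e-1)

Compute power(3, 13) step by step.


power(3, 13)
= 3 * power(3, 12)
= 3 * 3 * power(3, 11)
= 3 * 3 * 3 * power(3, 10)
= 3 * 3 * 3 * 3 * power(3, 9)
= 3 * 3 * 3 * 3 * 3 * power(3, 8)
= 3 * 3 * 3 * 3 * 3 * 3 * power(3, 7)
= 3 * 3 * 3 * 3 * 3 * 3 * 3 * power(3, 6)
= 3 * 3 * 3 * 3 * 3 * 3 * 3 * 3 * power(3, 5)
= 3 * 3 * 3 * 3 * 3 * 3 * 3 * 3 * 3 * power(3, 4)
= 3 * 3 * 3 * 3 * 3 * 3 * 3 * 3 * 3 * 3 * power(3, 3)
= 3 * 3 * 3 * 3 * 3 * 3 * 3 * 3 * 3 * 3 * 3 * power(3, 2)
= 3 * 3 * 3 * 3 * 3 * 3 * 3 * 3 * 3 * 3 * 3 * 3 * power(3, 1)
= 3 * 3 * 3 * 3 * 3 * 3 * 3 * 3 * 3 * 3 * 3 * 3 * 3 * power(3, 0)
= 3 * 3 * 3 * 3 * 3 * 3 * 3 * 3 * 3 * 3 * 3 * 3 * 3 * 1
= 1594323

1594323


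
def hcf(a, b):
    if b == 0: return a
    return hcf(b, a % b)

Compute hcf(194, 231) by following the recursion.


hcf(194, 231) = hcf(231, 194)
hcf(231, 194) = hcf(194, 37)
hcf(194, 37) = hcf(37, 9)
hcf(37, 9) = hcf(9, 1)
hcf(9, 1) = hcf(1, 0)
hcf(1, 0) = 1  (base case)

1


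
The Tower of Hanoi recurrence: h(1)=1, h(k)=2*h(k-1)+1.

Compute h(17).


h(17) = 2 * h(16) + 1
h(16) = 2 * h(15) + 1
h(15) = 2 * h(14) + 1
h(14) = 2 * h(13) + 1
h(13) = 2 * h(12) + 1
h(12) = 2 * h(11) + 1
h(11) = 2 * h(10) + 1
h(10) = 2 * h(9) + 1
h(9) = 2 * h(8) + 1
h(8) = 2 * h(7) + 1
h(7) = 2 * h(6) + 1
h(6) = 2 * h(5) + 1
h(5) = 2 * h(4) + 1
h(4) = 2 * h(3) + 1
h(3) = 2 * h(2) + 1
h(2) = 2 * h(1) + 1
h(1) = 1  (base case)
h(2) = 2 * 1 + 1 = 3
h(3) = 2 * 3 + 1 = 7
h(4) = 2 * 7 + 1 = 15
h(5) = 2 * 15 + 1 = 31
h(6) = 2 * 31 + 1 = 63
h(7) = 2 * 63 + 1 = 127
h(8) = 2 * 127 + 1 = 255
h(9) = 2 * 255 + 1 = 511
h(10) = 2 * 511 + 1 = 1023
h(11) = 2 * 1023 + 1 = 2047
h(12) = 2 * 2047 + 1 = 4095
h(13) = 2 * 4095 + 1 = 8191
h(14) = 2 * 8191 + 1 = 16383
h(15) = 2 * 16383 + 1 = 32767
h(16) = 2 * 32767 + 1 = 65535
h(17) = 2 * 65535 + 1 = 131071

131071


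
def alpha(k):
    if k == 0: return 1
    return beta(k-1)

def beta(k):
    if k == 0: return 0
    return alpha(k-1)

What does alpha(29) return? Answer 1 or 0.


alpha(29) = beta(28)
beta(28) = alpha(27)
alpha(27) = beta(26)
beta(26) = alpha(25)
alpha(25) = beta(24)
beta(24) = alpha(23)
alpha(23) = beta(22)
beta(22) = alpha(21)
alpha(21) = beta(20)
beta(20) = alpha(19)
alpha(19) = beta(18)
beta(18) = alpha(17)
alpha(17) = beta(16)
beta(16) = alpha(15)
alpha(15) = beta(14)
beta(14) = alpha(13)
alpha(13) = beta(12)
beta(12) = alpha(11)
alpha(11) = beta(10)
beta(10) = alpha(9)
alpha(9) = beta(8)
beta(8) = alpha(7)
alpha(7) = beta(6)
beta(6) = alpha(5)
alpha(5) = beta(4)
beta(4) = alpha(3)
alpha(3) = beta(2)
beta(2) = alpha(1)
alpha(1) = beta(0)
beta(0) = 0  (base case)
Result: 0

0


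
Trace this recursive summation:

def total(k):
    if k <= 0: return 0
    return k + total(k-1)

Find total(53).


total(53)
= 53 + 52 + 51 + 50 + 49 + 48 + 47 + 46 + 45 + 44 + 43 + 42 + 41 + 40 + 39 + 38 + 37 + 36 + 35 + 34 + 33 + 32 + 31 + 30 + 29 + 28 + 27 + 26 + 25 + 24 + 23 + 22 + 21 + 20 + 19 + 18 + 17 + 16 + 15 + 14 + 13 + 12 + 11 + 10 + 9 + 8 + 7 + 6 + 5 + 4 + 3 + 2 + 1 + total(0)
= 53 + 52 + 51 + 50 + 49 + 48 + 47 + 46 + 45 + 44 + 43 + 42 + 41 + 40 + 39 + 38 + 37 + 36 + 35 + 34 + 33 + 32 + 31 + 30 + 29 + 28 + 27 + 26 + 25 + 24 + 23 + 22 + 21 + 20 + 19 + 18 + 17 + 16 + 15 + 14 + 13 + 12 + 11 + 10 + 9 + 8 + 7 + 6 + 5 + 4 + 3 + 2 + 1 + 0
= 1431

1431


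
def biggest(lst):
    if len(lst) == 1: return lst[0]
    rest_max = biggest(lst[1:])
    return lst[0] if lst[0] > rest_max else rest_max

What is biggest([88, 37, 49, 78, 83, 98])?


biggest([88, 37, 49, 78, 83, 98]): compare 88 with biggest([37, 49, 78, 83, 98])
biggest([37, 49, 78, 83, 98]): compare 37 with biggest([49, 78, 83, 98])
biggest([49, 78, 83, 98]): compare 49 with biggest([78, 83, 98])
biggest([78, 83, 98]): compare 78 with biggest([83, 98])
biggest([83, 98]): compare 83 with biggest([98])
biggest([98]) = 98  (base case)
Compare 83 with 98 -> 98
Compare 78 with 98 -> 98
Compare 49 with 98 -> 98
Compare 37 with 98 -> 98
Compare 88 with 98 -> 98

98


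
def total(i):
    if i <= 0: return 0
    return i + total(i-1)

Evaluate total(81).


total(81)
= 81 + 80 + 79 + 78 + 77 + 76 + 75 + 74 + 73 + 72 + 71 + 70 + 69 + 68 + 67 + 66 + 65 + 64 + 63 + 62 + 61 + 60 + 59 + 58 + 57 + 56 + 55 + 54 + 53 + 52 + 51 + 50 + 49 + 48 + 47 + 46 + 45 + 44 + 43 + 42 + 41 + 40 + 39 + 38 + 37 + 36 + 35 + 34 + 33 + 32 + 31 + 30 + 29 + 28 + 27 + 26 + 25 + 24 + 23 + 22 + 21 + 20 + 19 + 18 + 17 + 16 + 15 + 14 + 13 + 12 + 11 + 10 + 9 + 8 + 7 + 6 + 5 + 4 + 3 + 2 + 1 + total(0)
= 81 + 80 + 79 + 78 + 77 + 76 + 75 + 74 + 73 + 72 + 71 + 70 + 69 + 68 + 67 + 66 + 65 + 64 + 63 + 62 + 61 + 60 + 59 + 58 + 57 + 56 + 55 + 54 + 53 + 52 + 51 + 50 + 49 + 48 + 47 + 46 + 45 + 44 + 43 + 42 + 41 + 40 + 39 + 38 + 37 + 36 + 35 + 34 + 33 + 32 + 31 + 30 + 29 + 28 + 27 + 26 + 25 + 24 + 23 + 22 + 21 + 20 + 19 + 18 + 17 + 16 + 15 + 14 + 13 + 12 + 11 + 10 + 9 + 8 + 7 + 6 + 5 + 4 + 3 + 2 + 1 + 0
= 3321

3321


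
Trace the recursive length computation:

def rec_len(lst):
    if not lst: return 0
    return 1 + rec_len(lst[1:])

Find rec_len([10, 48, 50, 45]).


rec_len([10, 48, 50, 45]) = 1 + rec_len([48, 50, 45])
rec_len([48, 50, 45]) = 1 + rec_len([50, 45])
rec_len([50, 45]) = 1 + rec_len([45])
rec_len([45]) = 1 + rec_len([])
rec_len([]) = 0  (base case)
Unwinding: 1 + 1 + 1 + 1 + 0 = 4

4


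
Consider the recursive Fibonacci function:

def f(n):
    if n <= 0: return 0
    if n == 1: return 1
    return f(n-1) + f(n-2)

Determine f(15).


Computing f(15) bottom-up:
f(0) = 0
f(1) = 1
f(2) = f(1) + f(0) = 1 + 0 = 1
f(3) = f(2) + f(1) = 1 + 1 = 2
f(4) = f(3) + f(2) = 2 + 1 = 3
f(5) = f(4) + f(3) = 3 + 2 = 5
f(6) = f(5) + f(4) = 5 + 3 = 8
f(7) = f(6) + f(5) = 8 + 5 = 13
f(8) = f(7) + f(6) = 13 + 8 = 21
f(9) = f(8) + f(7) = 21 + 13 = 34
f(10) = f(9) + f(8) = 34 + 21 = 55
f(11) = f(10) + f(9) = 55 + 34 = 89
f(12) = f(11) + f(10) = 89 + 55 = 144
f(13) = f(12) + f(11) = 144 + 89 = 233
f(14) = f(13) + f(12) = 233 + 144 = 377
f(15) = f(14) + f(13) = 377 + 233 = 610

610


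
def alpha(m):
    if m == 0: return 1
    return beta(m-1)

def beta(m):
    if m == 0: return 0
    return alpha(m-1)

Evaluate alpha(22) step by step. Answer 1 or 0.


alpha(22) = beta(21)
beta(21) = alpha(20)
alpha(20) = beta(19)
beta(19) = alpha(18)
alpha(18) = beta(17)
beta(17) = alpha(16)
alpha(16) = beta(15)
beta(15) = alpha(14)
alpha(14) = beta(13)
beta(13) = alpha(12)
alpha(12) = beta(11)
beta(11) = alpha(10)
alpha(10) = beta(9)
beta(9) = alpha(8)
alpha(8) = beta(7)
beta(7) = alpha(6)
alpha(6) = beta(5)
beta(5) = alpha(4)
alpha(4) = beta(3)
beta(3) = alpha(2)
alpha(2) = beta(1)
beta(1) = alpha(0)
alpha(0) = 1  (base case)
Result: 1

1


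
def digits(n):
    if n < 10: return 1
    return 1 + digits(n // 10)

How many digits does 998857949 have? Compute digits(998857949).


digits(998857949) = 1 + digits(99885794)
digits(99885794) = 1 + digits(9988579)
digits(9988579) = 1 + digits(998857)
digits(998857) = 1 + digits(99885)
digits(99885) = 1 + digits(9988)
digits(9988) = 1 + digits(998)
digits(998) = 1 + digits(99)
digits(99) = 1 + digits(9)
digits(9) = 1  (base case: 9 < 10)
Unwinding: 1 + 1 + 1 + 1 + 1 + 1 + 1 + 1 + 1 = 9

9


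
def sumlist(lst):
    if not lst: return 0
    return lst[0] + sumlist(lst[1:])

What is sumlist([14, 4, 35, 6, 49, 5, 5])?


sumlist([14, 4, 35, 6, 49, 5, 5]) = 14 + sumlist([4, 35, 6, 49, 5, 5])
sumlist([4, 35, 6, 49, 5, 5]) = 4 + sumlist([35, 6, 49, 5, 5])
sumlist([35, 6, 49, 5, 5]) = 35 + sumlist([6, 49, 5, 5])
sumlist([6, 49, 5, 5]) = 6 + sumlist([49, 5, 5])
sumlist([49, 5, 5]) = 49 + sumlist([5, 5])
sumlist([5, 5]) = 5 + sumlist([5])
sumlist([5]) = 5 + sumlist([])
sumlist([]) = 0  (base case)
Total: 14 + 4 + 35 + 6 + 49 + 5 + 5 + 0 = 118

118


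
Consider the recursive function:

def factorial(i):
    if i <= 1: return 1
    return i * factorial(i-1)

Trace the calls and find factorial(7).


factorial(7)
= 7 * factorial(6)
= 7 * 6 * factorial(5)
= 7 * 6 * 5 * factorial(4)
= 7 * 6 * 5 * 4 * factorial(3)
= 7 * 6 * 5 * 4 * 3 * factorial(2)
= 7 * 6 * 5 * 4 * 3 * 2 * factorial(1)
= 7 * 6 * 5 * 4 * 3 * 2 * 1
= 5040

5040


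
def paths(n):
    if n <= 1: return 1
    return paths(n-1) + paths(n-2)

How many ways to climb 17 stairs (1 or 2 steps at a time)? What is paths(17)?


Building up from base cases:
paths(0) = 1
paths(1) = 1
paths(2) = paths(1) + paths(0) = 1 + 1 = 2
paths(3) = paths(2) + paths(1) = 2 + 1 = 3
paths(4) = paths(3) + paths(2) = 3 + 2 = 5
paths(5) = paths(4) + paths(3) = 5 + 3 = 8
paths(6) = paths(5) + paths(4) = 8 + 5 = 13
paths(7) = paths(6) + paths(5) = 13 + 8 = 21
paths(8) = paths(7) + paths(6) = 21 + 13 = 34
paths(9) = paths(8) + paths(7) = 34 + 21 = 55
paths(10) = paths(9) + paths(8) = 55 + 34 = 89
paths(11) = paths(10) + paths(9) = 89 + 55 = 144
paths(12) = paths(11) + paths(10) = 144 + 89 = 233
paths(13) = paths(12) + paths(11) = 233 + 144 = 377
paths(14) = paths(13) + paths(12) = 377 + 233 = 610
paths(15) = paths(14) + paths(13) = 610 + 377 = 987
paths(16) = paths(15) + paths(14) = 987 + 610 = 1597
paths(17) = paths(16) + paths(15) = 1597 + 987 = 2584

2584


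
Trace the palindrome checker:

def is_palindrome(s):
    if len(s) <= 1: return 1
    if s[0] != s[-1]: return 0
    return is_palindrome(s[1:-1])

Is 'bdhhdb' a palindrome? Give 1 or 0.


is_palindrome('bdhhdb'): s[0]='b' == s[-1]='b' -> check is_palindrome('dhhd')
is_palindrome('dhhd'): s[0]='d' == s[-1]='d' -> check is_palindrome('hh')
is_palindrome('hh'): s[0]='h' == s[-1]='h' -> check is_palindrome('')
is_palindrome(''): len <= 1 -> return 1  (base case)
Result: 1 (palindrome)

1


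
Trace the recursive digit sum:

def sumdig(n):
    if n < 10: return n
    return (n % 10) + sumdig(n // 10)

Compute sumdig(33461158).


sumdig(33461158) = 8 + sumdig(3346115)
sumdig(3346115) = 5 + sumdig(334611)
sumdig(334611) = 1 + sumdig(33461)
sumdig(33461) = 1 + sumdig(3346)
sumdig(3346) = 6 + sumdig(334)
sumdig(334) = 4 + sumdig(33)
sumdig(33) = 3 + sumdig(3)
sumdig(3) = 3  (base case)
Total: 8 + 5 + 1 + 1 + 6 + 4 + 3 + 3 = 31

31


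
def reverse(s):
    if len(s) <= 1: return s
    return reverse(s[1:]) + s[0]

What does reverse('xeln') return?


reverse('xeln') = reverse('eln') + 'x'
reverse('eln') = reverse('ln') + 'e'
reverse('ln') = reverse('n') + 'l'
reverse('n') = 'n'  (base case)
Concatenating: 'n' + 'l' + 'e' + 'x' = 'nlex'

nlex


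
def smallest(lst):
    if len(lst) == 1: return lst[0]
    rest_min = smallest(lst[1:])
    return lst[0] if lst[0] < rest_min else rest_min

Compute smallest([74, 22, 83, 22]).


smallest([74, 22, 83, 22]): compare 74 with smallest([22, 83, 22])
smallest([22, 83, 22]): compare 22 with smallest([83, 22])
smallest([83, 22]): compare 83 with smallest([22])
smallest([22]) = 22  (base case)
Compare 83 with 22 -> 22
Compare 22 with 22 -> 22
Compare 74 with 22 -> 22

22


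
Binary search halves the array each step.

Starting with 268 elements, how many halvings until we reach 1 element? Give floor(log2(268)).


268 / 2 = 134
134 / 2 = 67
67 / 2 = 33
33 / 2 = 16
16 / 2 = 8
8 / 2 = 4
4 / 2 = 2
2 / 2 = 1
Reached 1 after 8 halvings

8


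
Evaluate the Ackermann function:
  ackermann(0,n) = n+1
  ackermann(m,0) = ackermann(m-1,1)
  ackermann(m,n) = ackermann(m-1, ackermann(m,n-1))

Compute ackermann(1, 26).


ackermann(1, 26) = ackermann(0, ackermann(1, 25))
  ackermann(1, 25) = ackermann(0, ackermann(1, 24))
    ackermann(1, 24) = ackermann(0, ackermann(1, 23))
      ackermann(1, 23) = ackermann(0, ackermann(1, 22))
        ackermann(1, 22) = ackermann(0, ackermann(1, 21))
          ackermann(1, 21) = ackermann(0, ackermann(1, 20))
          ackermann(1, 20) = ackermann(0, ackermann(1, 19))
          ackermann(1, 19) = ackermann(0, ackermann(1, 18))
          ackermann(1, 18) = ackermann(0, ackermann(1, 17))
          ackermann(1, 17) = ackermann(0, ackermann(1, 16))
          ackermann(1, 16) = ackermann(0, ackermann(1, 15))
          ackermann(1, 15) = ackermann(0, ackermann(1, 14))
          ackermann(1, 14) = ackermann(0, ackermann(1, 13))
          ackermann(1, 13) = ackermann(0, ackermann(1, 12))
          ackermann(1, 12) = ackermann(0, ackermann(1, 11))
          ackermann(1, 11) = ackermann(0, ackermann(1, 10))
          ackermann(1, 10) = ackermann(0, ackermann(1, 9))
          ackermann(1, 9) = ackermann(0, ackermann(1, 8))
          ackermann(1, 8) = ackermann(0, ackermann(1, 7))
          ackermann(1, 7) = ackermann(0, ackermann(1, 6))
          ackermann(1, 6) = ackermann(0, ackermann(1, 5))
          ackermann(1, 5) = ackermann(0, ackermann(1, 4))
          ackermann(1, 4) = ackermann(0, ackermann(1, 3))
          ackermann(1, 3) = ackermann(0, ackermann(1, 2))
          ackermann(1, 2) = ackermann(0, ackermann(1, 1))
... (trace truncated)
Result: ackermann(1, 26) = 28

28


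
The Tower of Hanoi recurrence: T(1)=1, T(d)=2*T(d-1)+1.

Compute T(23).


T(23) = 2 * T(22) + 1
T(22) = 2 * T(21) + 1
T(21) = 2 * T(20) + 1
T(20) = 2 * T(19) + 1
T(19) = 2 * T(18) + 1
T(18) = 2 * T(17) + 1
T(17) = 2 * T(16) + 1
T(16) = 2 * T(15) + 1
T(15) = 2 * T(14) + 1
T(14) = 2 * T(13) + 1
T(13) = 2 * T(12) + 1
T(12) = 2 * T(11) + 1
T(11) = 2 * T(10) + 1
T(10) = 2 * T(9) + 1
T(9) = 2 * T(8) + 1
T(8) = 2 * T(7) + 1
T(7) = 2 * T(6) + 1
T(6) = 2 * T(5) + 1
T(5) = 2 * T(4) + 1
T(4) = 2 * T(3) + 1
T(3) = 2 * T(2) + 1
T(2) = 2 * T(1) + 1
T(1) = 1  (base case)
T(2) = 2 * 1 + 1 = 3
T(3) = 2 * 3 + 1 = 7
T(4) = 2 * 7 + 1 = 15
T(5) = 2 * 15 + 1 = 31
T(6) = 2 * 31 + 1 = 63
T(7) = 2 * 63 + 1 = 127
T(8) = 2 * 127 + 1 = 255
T(9) = 2 * 255 + 1 = 511
T(10) = 2 * 511 + 1 = 1023
T(11) = 2 * 1023 + 1 = 2047
T(12) = 2 * 2047 + 1 = 4095
T(13) = 2 * 4095 + 1 = 8191
T(14) = 2 * 8191 + 1 = 16383
T(15) = 2 * 16383 + 1 = 32767
T(16) = 2 * 32767 + 1 = 65535
T(17) = 2 * 65535 + 1 = 131071
T(18) = 2 * 131071 + 1 = 262143
T(19) = 2 * 262143 + 1 = 524287
T(20) = 2 * 524287 + 1 = 1048575
T(21) = 2 * 1048575 + 1 = 2097151
T(22) = 2 * 2097151 + 1 = 4194303
T(23) = 2 * 4194303 + 1 = 8388607

8388607


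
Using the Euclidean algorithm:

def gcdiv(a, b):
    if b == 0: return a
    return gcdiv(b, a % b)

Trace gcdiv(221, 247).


gcdiv(221, 247) = gcdiv(247, 221)
gcdiv(247, 221) = gcdiv(221, 26)
gcdiv(221, 26) = gcdiv(26, 13)
gcdiv(26, 13) = gcdiv(13, 0)
gcdiv(13, 0) = 13  (base case)

13


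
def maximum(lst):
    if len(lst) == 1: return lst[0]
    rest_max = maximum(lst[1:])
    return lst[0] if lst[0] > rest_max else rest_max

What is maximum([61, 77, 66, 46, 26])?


maximum([61, 77, 66, 46, 26]): compare 61 with maximum([77, 66, 46, 26])
maximum([77, 66, 46, 26]): compare 77 with maximum([66, 46, 26])
maximum([66, 46, 26]): compare 66 with maximum([46, 26])
maximum([46, 26]): compare 46 with maximum([26])
maximum([26]) = 26  (base case)
Compare 46 with 26 -> 46
Compare 66 with 46 -> 66
Compare 77 with 66 -> 77
Compare 61 with 77 -> 77

77


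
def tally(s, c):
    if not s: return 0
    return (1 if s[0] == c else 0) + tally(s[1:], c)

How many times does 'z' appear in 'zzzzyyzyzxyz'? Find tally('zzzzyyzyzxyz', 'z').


s[0]='z' == 'z' -> 1
s[0]='z' == 'z' -> 1
s[0]='z' == 'z' -> 1
s[0]='z' == 'z' -> 1
s[0]='y' != 'z' -> 0
s[0]='y' != 'z' -> 0
s[0]='z' == 'z' -> 1
s[0]='y' != 'z' -> 0
s[0]='z' == 'z' -> 1
s[0]='x' != 'z' -> 0
s[0]='y' != 'z' -> 0
s[0]='z' == 'z' -> 1
Sum: 1 + 1 + 1 + 1 + 0 + 0 + 1 + 0 + 1 + 0 + 0 + 1 = 7

7


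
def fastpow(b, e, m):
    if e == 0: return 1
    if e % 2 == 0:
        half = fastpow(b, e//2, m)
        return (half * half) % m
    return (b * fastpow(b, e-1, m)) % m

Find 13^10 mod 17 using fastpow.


fastpow(13, 10, 17): e is even, compute fastpow(13, 5, 17)
  fastpow(13, 5, 17): e is odd, compute fastpow(13, 4, 17)
    fastpow(13, 4, 17): e is even, compute fastpow(13, 2, 17)
      fastpow(13, 2, 17): e is even, compute fastpow(13, 1, 17)
        fastpow(13, 1, 17): e is odd, compute fastpow(13, 0, 17)
          fastpow(13, 0, 17) = 1
        (13 * 1) % 17 = 13
      half=13, (13*13) % 17 = 16
    half=16, (16*16) % 17 = 1
  (13 * 1) % 17 = 13
half=13, (13*13) % 17 = 16

16


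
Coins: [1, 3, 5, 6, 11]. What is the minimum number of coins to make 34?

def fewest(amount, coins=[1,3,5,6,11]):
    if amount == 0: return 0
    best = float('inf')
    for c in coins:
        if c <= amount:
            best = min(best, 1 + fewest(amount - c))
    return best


Building up with DP:
fewest(0) = 0
fewest(1) = min(1+fewest(0)=1+0=1) = 1
fewest(2) = min(1+fewest(1)=1+1=2) = 2
fewest(3) = min(1+fewest(2)=1+2=3, 1+fewest(0)=1+0=1) = 1
fewest(4) = min(1+fewest(3)=1+1=2, 1+fewest(1)=1+1=2) = 2
fewest(5) = min(1+fewest(4)=1+2=3, 1+fewest(2)=1+2=3, 1+fewest(0)=1+0=1) = 1
fewest(6) = min(1+fewest(5)=1+1=2, 1+fewest(3)=1+1=2, 1+fewest(1)=1+1=2, 1+fewest(0)=1+0=1) = 1
fewest(7) = min(1+fewest(6)=1+1=2, 1+fewest(4)=1+2=3, 1+fewest(2)=1+2=3, 1+fewest(1)=1+1=2) = 2
fewest(8) = min(1+fewest(7)=1+2=3, 1+fewest(5)=1+1=2, 1+fewest(3)=1+1=2, 1+fewest(2)=1+2=3) = 2
fewest(9) = min(1+fewest(8)=1+2=3, 1+fewest(6)=1+1=2, 1+fewest(4)=1+2=3, 1+fewest(3)=1+1=2) = 2
fewest(10) = min(1+fewest(9)=1+2=3, 1+fewest(7)=1+2=3, 1+fewest(5)=1+1=2, 1+fewest(4)=1+2=3) = 2
fewest(11) = min(1+fewest(10)=1+2=3, 1+fewest(8)=1+2=3, 1+fewest(6)=1+1=2, 1+fewest(5)=1+1=2, 1+fewest(0)=1+0=1) = 1
fewest(12) = min(1+fewest(11)=1+1=2, 1+fewest(9)=1+2=3, 1+fewest(7)=1+2=3, 1+fewest(6)=1+1=2, 1+fewest(1)=1+1=2) = 2
fewest(13) = min(1+fewest(12)=1+2=3, 1+fewest(10)=1+2=3, 1+fewest(8)=1+2=3, 1+fewest(7)=1+2=3, 1+fewest(2)=1+2=3) = 3
fewest(14) = min(1+fewest(13)=1+3=4, 1+fewest(11)=1+1=2, 1+fewest(9)=1+2=3, 1+fewest(8)=1+2=3, 1+fewest(3)=1+1=2) = 2
fewest(15) = min(1+fewest(14)=1+2=3, 1+fewest(12)=1+2=3, 1+fewest(10)=1+2=3, 1+fewest(9)=1+2=3, 1+fewest(4)=1+2=3) = 3
fewest(16) = min(1+fewest(15)=1+3=4, 1+fewest(13)=1+3=4, 1+fewest(11)=1+1=2, 1+fewest(10)=1+2=3, 1+fewest(5)=1+1=2) = 2
fewest(17) = min(1+fewest(16)=1+2=3, 1+fewest(14)=1+2=3, 1+fewest(12)=1+2=3, 1+fewest(11)=1+1=2, 1+fewest(6)=1+1=2) = 2
fewest(18) = min(1+fewest(17)=1+2=3, 1+fewest(15)=1+3=4, 1+fewest(13)=1+3=4, 1+fewest(12)=1+2=3, 1+fewest(7)=1+2=3) = 3
fewest(19) = min(1+fewest(18)=1+3=4, 1+fewest(16)=1+2=3, 1+fewest(14)=1+2=3, 1+fewest(13)=1+3=4, 1+fewest(8)=1+2=3) = 3
fewest(20) = min(1+fewest(19)=1+3=4, 1+fewest(17)=1+2=3, 1+fewest(15)=1+3=4, 1+fewest(14)=1+2=3, 1+fewest(9)=1+2=3) = 3
fewest(21) = min(1+fewest(20)=1+3=4, 1+fewest(18)=1+3=4, 1+fewest(16)=1+2=3, 1+fewest(15)=1+3=4, 1+fewest(10)=1+2=3) = 3
fewest(22) = min(1+fewest(21)=1+3=4, 1+fewest(19)=1+3=4, 1+fewest(17)=1+2=3, 1+fewest(16)=1+2=3, 1+fewest(11)=1+1=2) = 2
fewest(23) = min(1+fewest(22)=1+2=3, 1+fewest(20)=1+3=4, 1+fewest(18)=1+3=4, 1+fewest(17)=1+2=3, 1+fewest(12)=1+2=3) = 3
fewest(24) = min(1+fewest(23)=1+3=4, 1+fewest(21)=1+3=4, 1+fewest(19)=1+3=4, 1+fewest(18)=1+3=4, 1+fewest(13)=1+3=4) = 4
fewest(25) = min(1+fewest(24)=1+4=5, 1+fewest(22)=1+2=3, 1+fewest(20)=1+3=4, 1+fewest(19)=1+3=4, 1+fewest(14)=1+2=3) = 3
fewest(26) = min(1+fewest(25)=1+3=4, 1+fewest(23)=1+3=4, 1+fewest(21)=1+3=4, 1+fewest(20)=1+3=4, 1+fewest(15)=1+3=4) = 4
fewest(27) = min(1+fewest(26)=1+4=5, 1+fewest(24)=1+4=5, 1+fewest(22)=1+2=3, 1+fewest(21)=1+3=4, 1+fewest(16)=1+2=3) = 3
fewest(28) = min(1+fewest(27)=1+3=4, 1+fewest(25)=1+3=4, 1+fewest(23)=1+3=4, 1+fewest(22)=1+2=3, 1+fewest(17)=1+2=3) = 3
fewest(29) = min(1+fewest(28)=1+3=4, 1+fewest(26)=1+4=5, 1+fewest(24)=1+4=5, 1+fewest(23)=1+3=4, 1+fewest(18)=1+3=4) = 4
fewest(30) = min(1+fewest(29)=1+4=5, 1+fewest(27)=1+3=4, 1+fewest(25)=1+3=4, 1+fewest(24)=1+4=5, 1+fewest(19)=1+3=4) = 4
fewest(31) = min(1+fewest(30)=1+4=5, 1+fewest(28)=1+3=4, 1+fewest(26)=1+4=5, 1+fewest(25)=1+3=4, 1+fewest(20)=1+3=4) = 4
fewest(32) = min(1+fewest(31)=1+4=5, 1+fewest(29)=1+4=5, 1+fewest(27)=1+3=4, 1+fewest(26)=1+4=5, 1+fewest(21)=1+3=4) = 4
fewest(33) = min(1+fewest(32)=1+4=5, 1+fewest(30)=1+4=5, 1+fewest(28)=1+3=4, 1+fewest(27)=1+3=4, 1+fewest(22)=1+2=3) = 3
fewest(34) = min(1+fewest(33)=1+3=4, 1+fewest(31)=1+4=5, 1+fewest(29)=1+4=5, 1+fewest(28)=1+3=4, 1+fewest(23)=1+3=4) = 4

4


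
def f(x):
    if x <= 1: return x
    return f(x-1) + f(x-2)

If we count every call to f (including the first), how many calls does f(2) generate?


Let C(n) = total calls for f(n)
C(0) = 1, C(1) = 1
C(2) = 1 + C(1) + C(0) = 1 + 1 + 1 = 3

3


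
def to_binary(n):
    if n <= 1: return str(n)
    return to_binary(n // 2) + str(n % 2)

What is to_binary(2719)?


to_binary(2719) = to_binary(1359) + '1'
to_binary(1359) = to_binary(679) + '1'
to_binary(679) = to_binary(339) + '1'
to_binary(339) = to_binary(169) + '1'
to_binary(169) = to_binary(84) + '1'
to_binary(84) = to_binary(42) + '0'
to_binary(42) = to_binary(21) + '0'
to_binary(21) = to_binary(10) + '1'
to_binary(10) = to_binary(5) + '0'
to_binary(5) = to_binary(2) + '1'
to_binary(2) = to_binary(1) + '0'
to_binary(1) = '1'  (base case)
Concatenating: '1' + '0' + '1' + '0' + '1' + '0' + '0' + '1' + '1' + '1' + '1' + '1' = '101010011111'

101010011111


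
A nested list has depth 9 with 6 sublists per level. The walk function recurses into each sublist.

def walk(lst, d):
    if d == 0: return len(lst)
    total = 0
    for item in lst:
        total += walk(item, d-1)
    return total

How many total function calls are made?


At depth 0 (root): 1 call
At depth 1: each of 1 parents calls walk on 6 children = 6 calls
At depth 2: each of 6 parents calls walk on 6 children = 36 calls
At depth 3: each of 36 parents calls walk on 6 children = 216 calls
At depth 4: each of 216 parents calls walk on 6 children = 1296 calls
At depth 5: each of 1296 parents calls walk on 6 children = 7776 calls
At depth 6: each of 7776 parents calls walk on 6 children = 46656 calls
At depth 7: each of 46656 parents calls walk on 6 children = 279936 calls
At depth 8: each of 279936 parents calls walk on 6 children = 1679616 calls
At depth 9: each of 1679616 parents calls walk on 6 children = 10077696 calls
Total: 1 + 6 + 36 + 216 + 1296 + 7776 + 46656 + 279936 + 1679616 + 10077696 = 12093235

12093235


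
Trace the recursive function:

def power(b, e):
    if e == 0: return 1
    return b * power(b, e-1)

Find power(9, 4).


power(9, 4)
= 9 * power(9, 3)
= 9 * 9 * power(9, 2)
= 9 * 9 * 9 * power(9, 1)
= 9 * 9 * 9 * 9 * power(9, 0)
= 9 * 9 * 9 * 9 * 1
= 6561

6561


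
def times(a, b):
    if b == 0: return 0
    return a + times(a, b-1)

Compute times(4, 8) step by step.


times(4, 8) = 4 + times(4, 7)
times(4, 7) = 4 + times(4, 6)
times(4, 6) = 4 + times(4, 5)
times(4, 5) = 4 + times(4, 4)
times(4, 4) = 4 + times(4, 3)
times(4, 3) = 4 + times(4, 2)
times(4, 2) = 4 + times(4, 1)
times(4, 1) = 4 + times(4, 0)
times(4, 0) = 0  (base case)
Total: 4 + 4 + 4 + 4 + 4 + 4 + 4 + 4 + 0 = 32

32


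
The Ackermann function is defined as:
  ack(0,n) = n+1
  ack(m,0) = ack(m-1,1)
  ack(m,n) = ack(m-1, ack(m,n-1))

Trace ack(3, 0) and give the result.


ack(3, 0) = ack(2, 1)
  ack(2, 1) = ack(1, ack(2, 0))
    ack(2, 0) = ack(1, 1)
      ack(1, 1) = ack(0, ack(1, 0))
        ack(1, 0) = ack(0, 1)
          ack(0, 1) = 2
        = ack(0, 2)
        ack(0, 2) = 3
    = ack(1, 3)
    ack(1, 3) = ack(0, ack(1, 2))
      ack(1, 2) = ack(0, ack(1, 1))
        ack(1, 1) = ack(0, ack(1, 0))
          ack(1, 0) = ack(0, 1)
          ack(0, 1) = 2
          = ack(0, 2)
          ack(0, 2) = 3
        = ack(0, 3)
        ack(0, 3) = 4
      = ack(0, 4)
      ack(0, 4) = 5
Result: ack(3, 0) = 5

5


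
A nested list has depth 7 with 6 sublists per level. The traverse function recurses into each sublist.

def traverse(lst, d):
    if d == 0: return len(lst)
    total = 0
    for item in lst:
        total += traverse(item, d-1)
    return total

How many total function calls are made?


At depth 0 (root): 1 call
At depth 1: each of 1 parents calls traverse on 6 children = 6 calls
At depth 2: each of 6 parents calls traverse on 6 children = 36 calls
At depth 3: each of 36 parents calls traverse on 6 children = 216 calls
At depth 4: each of 216 parents calls traverse on 6 children = 1296 calls
At depth 5: each of 1296 parents calls traverse on 6 children = 7776 calls
At depth 6: each of 7776 parents calls traverse on 6 children = 46656 calls
At depth 7: each of 46656 parents calls traverse on 6 children = 279936 calls
Total: 1 + 6 + 36 + 216 + 1296 + 7776 + 46656 + 279936 = 335923

335923


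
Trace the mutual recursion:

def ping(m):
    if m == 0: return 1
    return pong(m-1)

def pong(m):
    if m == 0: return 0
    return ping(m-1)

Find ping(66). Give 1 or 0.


ping(66) = pong(65)
pong(65) = ping(64)
ping(64) = pong(63)
pong(63) = ping(62)
ping(62) = pong(61)
pong(61) = ping(60)
ping(60) = pong(59)
pong(59) = ping(58)
ping(58) = pong(57)
pong(57) = ping(56)
ping(56) = pong(55)
pong(55) = ping(54)
ping(54) = pong(53)
pong(53) = ping(52)
ping(52) = pong(51)
pong(51) = ping(50)
ping(50) = pong(49)
pong(49) = ping(48)
ping(48) = pong(47)
pong(47) = ping(46)
ping(46) = pong(45)
pong(45) = ping(44)
ping(44) = pong(43)
pong(43) = ping(42)
ping(42) = pong(41)
pong(41) = ping(40)
ping(40) = pong(39)
pong(39) = ping(38)
ping(38) = pong(37)
pong(37) = ping(36)
ping(36) = pong(35)
pong(35) = ping(34)
ping(34) = pong(33)
pong(33) = ping(32)
ping(32) = pong(31)
pong(31) = ping(30)
ping(30) = pong(29)
pong(29) = ping(28)
ping(28) = pong(27)
pong(27) = ping(26)
ping(26) = pong(25)
pong(25) = ping(24)
ping(24) = pong(23)
pong(23) = ping(22)
ping(22) = pong(21)
pong(21) = ping(20)
ping(20) = pong(19)
pong(19) = ping(18)
ping(18) = pong(17)
pong(17) = ping(16)
ping(16) = pong(15)
pong(15) = ping(14)
ping(14) = pong(13)
pong(13) = ping(12)
ping(12) = pong(11)
pong(11) = ping(10)
ping(10) = pong(9)
pong(9) = ping(8)
ping(8) = pong(7)
pong(7) = ping(6)
ping(6) = pong(5)
pong(5) = ping(4)
ping(4) = pong(3)
pong(3) = ping(2)
ping(2) = pong(1)
pong(1) = ping(0)
ping(0) = 1  (base case)
Result: 1

1


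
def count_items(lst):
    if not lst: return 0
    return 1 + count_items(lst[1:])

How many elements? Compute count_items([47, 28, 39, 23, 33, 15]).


count_items([47, 28, 39, 23, 33, 15]) = 1 + count_items([28, 39, 23, 33, 15])
count_items([28, 39, 23, 33, 15]) = 1 + count_items([39, 23, 33, 15])
count_items([39, 23, 33, 15]) = 1 + count_items([23, 33, 15])
count_items([23, 33, 15]) = 1 + count_items([33, 15])
count_items([33, 15]) = 1 + count_items([15])
count_items([15]) = 1 + count_items([])
count_items([]) = 0  (base case)
Unwinding: 1 + 1 + 1 + 1 + 1 + 1 + 0 = 6

6


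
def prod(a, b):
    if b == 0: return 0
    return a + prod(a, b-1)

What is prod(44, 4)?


prod(44, 4) = 44 + prod(44, 3)
prod(44, 3) = 44 + prod(44, 2)
prod(44, 2) = 44 + prod(44, 1)
prod(44, 1) = 44 + prod(44, 0)
prod(44, 0) = 0  (base case)
Total: 44 + 44 + 44 + 44 + 0 = 176

176


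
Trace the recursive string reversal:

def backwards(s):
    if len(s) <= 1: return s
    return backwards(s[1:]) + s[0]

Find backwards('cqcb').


backwards('cqcb') = backwards('qcb') + 'c'
backwards('qcb') = backwards('cb') + 'q'
backwards('cb') = backwards('b') + 'c'
backwards('b') = 'b'  (base case)
Concatenating: 'b' + 'c' + 'q' + 'c' = 'bcqc'

bcqc


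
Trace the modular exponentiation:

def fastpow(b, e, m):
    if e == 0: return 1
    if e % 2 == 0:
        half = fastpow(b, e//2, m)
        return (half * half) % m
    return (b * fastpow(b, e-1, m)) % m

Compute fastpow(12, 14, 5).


fastpow(12, 14, 5): e is even, compute fastpow(12, 7, 5)
  fastpow(12, 7, 5): e is odd, compute fastpow(12, 6, 5)
    fastpow(12, 6, 5): e is even, compute fastpow(12, 3, 5)
      fastpow(12, 3, 5): e is odd, compute fastpow(12, 2, 5)
        fastpow(12, 2, 5): e is even, compute fastpow(12, 1, 5)
          fastpow(12, 1, 5): e is odd, compute fastpow(12, 0, 5)
          fastpow(12, 0, 5) = 1
          (12 * 1) % 5 = 2
        half=2, (2*2) % 5 = 4
      (12 * 4) % 5 = 3
    half=3, (3*3) % 5 = 4
  (12 * 4) % 5 = 3
half=3, (3*3) % 5 = 4

4


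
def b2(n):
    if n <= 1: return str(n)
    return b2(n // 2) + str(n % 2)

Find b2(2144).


b2(2144) = b2(1072) + '0'
b2(1072) = b2(536) + '0'
b2(536) = b2(268) + '0'
b2(268) = b2(134) + '0'
b2(134) = b2(67) + '0'
b2(67) = b2(33) + '1'
b2(33) = b2(16) + '1'
b2(16) = b2(8) + '0'
b2(8) = b2(4) + '0'
b2(4) = b2(2) + '0'
b2(2) = b2(1) + '0'
b2(1) = '1'  (base case)
Concatenating: '1' + '0' + '0' + '0' + '0' + '1' + '1' + '0' + '0' + '0' + '0' + '0' = '100001100000'

100001100000


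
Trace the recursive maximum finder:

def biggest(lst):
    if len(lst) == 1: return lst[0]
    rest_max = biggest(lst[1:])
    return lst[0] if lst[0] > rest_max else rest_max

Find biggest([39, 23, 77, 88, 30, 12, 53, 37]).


biggest([39, 23, 77, 88, 30, 12, 53, 37]): compare 39 with biggest([23, 77, 88, 30, 12, 53, 37])
biggest([23, 77, 88, 30, 12, 53, 37]): compare 23 with biggest([77, 88, 30, 12, 53, 37])
biggest([77, 88, 30, 12, 53, 37]): compare 77 with biggest([88, 30, 12, 53, 37])
biggest([88, 30, 12, 53, 37]): compare 88 with biggest([30, 12, 53, 37])
biggest([30, 12, 53, 37]): compare 30 with biggest([12, 53, 37])
biggest([12, 53, 37]): compare 12 with biggest([53, 37])
biggest([53, 37]): compare 53 with biggest([37])
biggest([37]) = 37  (base case)
Compare 53 with 37 -> 53
Compare 12 with 53 -> 53
Compare 30 with 53 -> 53
Compare 88 with 53 -> 88
Compare 77 with 88 -> 88
Compare 23 with 88 -> 88
Compare 39 with 88 -> 88

88


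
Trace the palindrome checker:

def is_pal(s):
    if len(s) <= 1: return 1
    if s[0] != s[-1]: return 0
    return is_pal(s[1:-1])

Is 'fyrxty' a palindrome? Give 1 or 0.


is_pal('fyrxty'): s[0]='f' != s[-1]='y' -> return 0
Result: 0 (not a palindrome)

0


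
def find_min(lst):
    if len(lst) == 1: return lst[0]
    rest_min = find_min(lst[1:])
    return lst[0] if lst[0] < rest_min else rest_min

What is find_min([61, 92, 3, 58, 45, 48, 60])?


find_min([61, 92, 3, 58, 45, 48, 60]): compare 61 with find_min([92, 3, 58, 45, 48, 60])
find_min([92, 3, 58, 45, 48, 60]): compare 92 with find_min([3, 58, 45, 48, 60])
find_min([3, 58, 45, 48, 60]): compare 3 with find_min([58, 45, 48, 60])
find_min([58, 45, 48, 60]): compare 58 with find_min([45, 48, 60])
find_min([45, 48, 60]): compare 45 with find_min([48, 60])
find_min([48, 60]): compare 48 with find_min([60])
find_min([60]) = 60  (base case)
Compare 48 with 60 -> 48
Compare 45 with 48 -> 45
Compare 58 with 45 -> 45
Compare 3 with 45 -> 3
Compare 92 with 3 -> 3
Compare 61 with 3 -> 3

3


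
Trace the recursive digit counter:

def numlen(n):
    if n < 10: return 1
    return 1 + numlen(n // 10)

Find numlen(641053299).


numlen(641053299) = 1 + numlen(64105329)
numlen(64105329) = 1 + numlen(6410532)
numlen(6410532) = 1 + numlen(641053)
numlen(641053) = 1 + numlen(64105)
numlen(64105) = 1 + numlen(6410)
numlen(6410) = 1 + numlen(641)
numlen(641) = 1 + numlen(64)
numlen(64) = 1 + numlen(6)
numlen(6) = 1  (base case: 6 < 10)
Unwinding: 1 + 1 + 1 + 1 + 1 + 1 + 1 + 1 + 1 = 9

9


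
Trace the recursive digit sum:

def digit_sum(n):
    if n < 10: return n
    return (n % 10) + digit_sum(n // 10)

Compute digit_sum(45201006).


digit_sum(45201006) = 6 + digit_sum(4520100)
digit_sum(4520100) = 0 + digit_sum(452010)
digit_sum(452010) = 0 + digit_sum(45201)
digit_sum(45201) = 1 + digit_sum(4520)
digit_sum(4520) = 0 + digit_sum(452)
digit_sum(452) = 2 + digit_sum(45)
digit_sum(45) = 5 + digit_sum(4)
digit_sum(4) = 4  (base case)
Total: 6 + 0 + 0 + 1 + 0 + 2 + 5 + 4 = 18

18


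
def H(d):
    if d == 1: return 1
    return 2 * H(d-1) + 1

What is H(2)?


H(2) = 2 * H(1) + 1
H(1) = 1  (base case)
H(2) = 2 * 1 + 1 = 3

3


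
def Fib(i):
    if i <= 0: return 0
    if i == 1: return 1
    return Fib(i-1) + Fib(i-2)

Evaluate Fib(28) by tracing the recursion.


Computing Fib(28) bottom-up:
Fib(0) = 0
Fib(1) = 1
Fib(2) = Fib(1) + Fib(0) = 1 + 0 = 1
Fib(3) = Fib(2) + Fib(1) = 1 + 1 = 2
Fib(4) = Fib(3) + Fib(2) = 2 + 1 = 3
Fib(5) = Fib(4) + Fib(3) = 3 + 2 = 5
Fib(6) = Fib(5) + Fib(4) = 5 + 3 = 8
Fib(7) = Fib(6) + Fib(5) = 8 + 5 = 13
Fib(8) = Fib(7) + Fib(6) = 13 + 8 = 21
Fib(9) = Fib(8) + Fib(7) = 21 + 13 = 34
Fib(10) = Fib(9) + Fib(8) = 34 + 21 = 55
Fib(11) = Fib(10) + Fib(9) = 55 + 34 = 89
Fib(12) = Fib(11) + Fib(10) = 89 + 55 = 144
Fib(13) = Fib(12) + Fib(11) = 144 + 89 = 233
Fib(14) = Fib(13) + Fib(12) = 233 + 144 = 377
Fib(15) = Fib(14) + Fib(13) = 377 + 233 = 610
Fib(16) = Fib(15) + Fib(14) = 610 + 377 = 987
Fib(17) = Fib(16) + Fib(15) = 987 + 610 = 1597
Fib(18) = Fib(17) + Fib(16) = 1597 + 987 = 2584
Fib(19) = Fib(18) + Fib(17) = 2584 + 1597 = 4181
Fib(20) = Fib(19) + Fib(18) = 4181 + 2584 = 6765
Fib(21) = Fib(20) + Fib(19) = 6765 + 4181 = 10946
Fib(22) = Fib(21) + Fib(20) = 10946 + 6765 = 17711
Fib(23) = Fib(22) + Fib(21) = 17711 + 10946 = 28657
Fib(24) = Fib(23) + Fib(22) = 28657 + 17711 = 46368
Fib(25) = Fib(24) + Fib(23) = 46368 + 28657 = 75025
Fib(26) = Fib(25) + Fib(24) = 75025 + 46368 = 121393
Fib(27) = Fib(26) + Fib(25) = 121393 + 75025 = 196418
Fib(28) = Fib(27) + Fib(26) = 196418 + 121393 = 317811

317811
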